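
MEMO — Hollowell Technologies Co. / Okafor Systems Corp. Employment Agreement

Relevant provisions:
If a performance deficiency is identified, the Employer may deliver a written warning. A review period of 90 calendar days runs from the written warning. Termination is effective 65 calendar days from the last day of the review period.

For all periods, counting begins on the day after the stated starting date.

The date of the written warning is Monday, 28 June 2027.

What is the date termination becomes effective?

30 November 2027

Adding 90 calendar days to 28 June 2027 gives 26 September 2027, which is the last day of the review period.
The date termination becomes effective: 65 calendar days after 26 September 2027 is 30 November 2027.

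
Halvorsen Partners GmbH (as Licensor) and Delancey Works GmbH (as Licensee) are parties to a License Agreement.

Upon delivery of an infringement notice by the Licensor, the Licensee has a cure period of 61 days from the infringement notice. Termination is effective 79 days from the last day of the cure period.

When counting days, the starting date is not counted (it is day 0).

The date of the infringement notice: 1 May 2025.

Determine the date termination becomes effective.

18 September 2025

The last day of the cure period: 61 calendar days after 1 May 2025 is 1 July 2025.
Adding 79 calendar days to 1 July 2025 gives 18 September 2025, which is the date termination becomes effective.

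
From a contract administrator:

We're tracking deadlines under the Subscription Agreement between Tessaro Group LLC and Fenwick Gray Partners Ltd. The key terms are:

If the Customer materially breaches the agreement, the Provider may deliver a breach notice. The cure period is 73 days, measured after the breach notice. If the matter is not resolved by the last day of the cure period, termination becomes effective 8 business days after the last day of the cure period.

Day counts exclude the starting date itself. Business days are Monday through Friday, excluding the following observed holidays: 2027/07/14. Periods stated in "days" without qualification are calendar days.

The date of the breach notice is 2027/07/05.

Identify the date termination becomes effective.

The last day of the cure period: 2027/07/05 + 73 days = 2027/09/16.
From Thursday, 2027/09/16, 8 business days (Sep 17, Sep 20, Sep 21, Sep 22, Sep 23, Sep 24, Sep 27, Sep 28, skipping weekends) brings us to Tuesday, 2027/09/28, which is the date termination becomes effective.

2027/09/28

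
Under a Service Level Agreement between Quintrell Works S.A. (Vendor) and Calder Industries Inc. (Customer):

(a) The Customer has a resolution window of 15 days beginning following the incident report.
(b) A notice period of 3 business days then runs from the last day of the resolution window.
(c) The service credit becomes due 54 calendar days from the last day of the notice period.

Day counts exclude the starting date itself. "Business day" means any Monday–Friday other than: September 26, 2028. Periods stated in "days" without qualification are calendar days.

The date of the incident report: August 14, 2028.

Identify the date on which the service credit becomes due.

The last day of the resolution window: August 14, 2028 + 15 days = August 29, 2028.
The last day of the notice period: counting 3 business days from Tuesday, August 29, 2028 (Aug 30, Aug 31, Sep 1, skipping weekends) reaches Friday, September 1, 2028.
The date on which the service credit becomes due: 54 calendar days after September 1, 2028 is October 25, 2028.

October 25, 2028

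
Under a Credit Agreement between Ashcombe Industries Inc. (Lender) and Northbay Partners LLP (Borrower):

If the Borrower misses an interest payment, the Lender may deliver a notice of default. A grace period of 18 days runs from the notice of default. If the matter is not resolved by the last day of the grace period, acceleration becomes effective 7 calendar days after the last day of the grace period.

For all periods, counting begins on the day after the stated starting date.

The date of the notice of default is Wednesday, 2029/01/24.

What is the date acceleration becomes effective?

2029/02/18

The last day of the grace period: 2029/01/24 + 18 days = 2029/02/11.
Adding 7 calendar days to 2029/02/11 gives 2029/02/18, which is the date acceleration becomes effective.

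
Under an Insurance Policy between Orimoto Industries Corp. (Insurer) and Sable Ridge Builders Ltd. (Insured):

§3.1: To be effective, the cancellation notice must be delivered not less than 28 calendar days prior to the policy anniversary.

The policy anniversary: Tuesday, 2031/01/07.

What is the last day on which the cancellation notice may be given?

2031/01/07 minus 28 days is 2030/12/10.

2030/12/10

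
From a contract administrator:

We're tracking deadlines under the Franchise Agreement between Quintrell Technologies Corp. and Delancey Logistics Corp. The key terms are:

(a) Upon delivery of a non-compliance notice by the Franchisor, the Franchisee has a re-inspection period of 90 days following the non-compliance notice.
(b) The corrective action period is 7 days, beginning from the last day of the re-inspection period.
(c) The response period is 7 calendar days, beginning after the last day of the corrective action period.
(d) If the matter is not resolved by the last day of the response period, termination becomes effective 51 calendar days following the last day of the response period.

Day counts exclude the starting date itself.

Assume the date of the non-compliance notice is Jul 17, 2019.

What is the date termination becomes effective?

Dec 19, 2019

The last day of the re-inspection period: 90 calendar days after Jul 17, 2019 is Oct 15, 2019.
The last day of the corrective action period: 7 calendar days after Oct 15, 2019 is Oct 22, 2019.
The last day of the response period: Oct 22, 2019 + 7 days = Oct 29, 2019.
The date termination becomes effective: 51 calendar days after Oct 29, 2019 is Dec 19, 2019.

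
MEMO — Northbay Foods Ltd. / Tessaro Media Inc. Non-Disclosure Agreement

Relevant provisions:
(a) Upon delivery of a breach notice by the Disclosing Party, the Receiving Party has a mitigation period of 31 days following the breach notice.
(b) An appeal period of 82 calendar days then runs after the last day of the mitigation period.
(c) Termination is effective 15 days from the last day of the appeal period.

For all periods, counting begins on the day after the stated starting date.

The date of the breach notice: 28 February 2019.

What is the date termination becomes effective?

Adding 31 calendar days to 28 February 2019 gives 31 March 2019, which is the last day of the mitigation period.
The last day of the appeal period: 82 calendar days after 31 March 2019 is 21 June 2019.
The date termination becomes effective: 15 calendar days after 21 June 2019 is 6 July 2019.

6 July 2019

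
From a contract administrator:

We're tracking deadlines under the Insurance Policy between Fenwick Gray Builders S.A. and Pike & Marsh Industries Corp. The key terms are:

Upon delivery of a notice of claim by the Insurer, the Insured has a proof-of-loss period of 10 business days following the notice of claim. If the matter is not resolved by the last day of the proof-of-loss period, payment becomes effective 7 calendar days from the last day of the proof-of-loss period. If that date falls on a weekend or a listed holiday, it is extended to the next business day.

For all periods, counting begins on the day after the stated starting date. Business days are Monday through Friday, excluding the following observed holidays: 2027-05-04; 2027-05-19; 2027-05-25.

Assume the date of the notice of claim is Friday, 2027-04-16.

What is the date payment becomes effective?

The last day of the proof-of-loss period: counting 10 business days from Friday, 2027-04-16 (Apr 19, Apr 20, Apr 21, Apr 22, Apr 23, Apr 26, Apr 27, Apr 28, Apr 29, Apr 30, skipping weekends) reaches Friday, 2027-04-30.
Adding 7 calendar days to 2027-04-30 gives 2027-05-07, which is the date payment becomes effective. 2027-05-07 is a Friday and is not a listed holiday, so no roll-forward applies.

2027-05-07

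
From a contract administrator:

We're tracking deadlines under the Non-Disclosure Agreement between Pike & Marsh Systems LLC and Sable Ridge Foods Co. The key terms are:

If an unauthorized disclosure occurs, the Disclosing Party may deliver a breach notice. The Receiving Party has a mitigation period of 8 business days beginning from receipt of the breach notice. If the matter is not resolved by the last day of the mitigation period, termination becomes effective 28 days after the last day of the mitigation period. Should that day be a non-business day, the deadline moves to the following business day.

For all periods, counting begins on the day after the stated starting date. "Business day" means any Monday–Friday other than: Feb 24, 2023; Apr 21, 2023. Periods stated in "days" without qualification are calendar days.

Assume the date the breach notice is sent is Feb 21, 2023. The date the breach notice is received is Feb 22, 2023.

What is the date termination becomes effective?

The last day of the mitigation period: counting 8 business days from Wednesday, Feb 22, 2023 (Feb 23, Feb 27, Feb 28, Mar 1, Mar 2, Mar 3, Mar 6, Mar 7, skipping weekends and the listed holiday on Feb 24) reaches Tuesday, Mar 7, 2023.
The date termination becomes effective: Mar 7, 2023 + 28 days = Apr 4, 2023. Apr 4, 2023 is a Tuesday and is not a listed holiday, so no roll-forward applies.

Apr 4, 2023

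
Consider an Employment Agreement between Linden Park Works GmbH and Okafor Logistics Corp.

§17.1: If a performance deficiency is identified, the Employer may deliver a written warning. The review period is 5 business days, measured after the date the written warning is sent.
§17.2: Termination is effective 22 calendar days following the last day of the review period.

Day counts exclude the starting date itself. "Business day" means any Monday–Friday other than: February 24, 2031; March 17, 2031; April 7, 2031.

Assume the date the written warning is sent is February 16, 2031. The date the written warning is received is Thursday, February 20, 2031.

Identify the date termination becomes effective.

The last day of the review period: counting 5 business days from Sunday, February 16, 2031 (Feb 17, Feb 18, Feb 19, Feb 20, Feb 21, skipping weekends) reaches Friday, February 21, 2031.
Adding 22 calendar days to February 21, 2031 gives March 15, 2031, which is the date termination becomes effective.

March 15, 2031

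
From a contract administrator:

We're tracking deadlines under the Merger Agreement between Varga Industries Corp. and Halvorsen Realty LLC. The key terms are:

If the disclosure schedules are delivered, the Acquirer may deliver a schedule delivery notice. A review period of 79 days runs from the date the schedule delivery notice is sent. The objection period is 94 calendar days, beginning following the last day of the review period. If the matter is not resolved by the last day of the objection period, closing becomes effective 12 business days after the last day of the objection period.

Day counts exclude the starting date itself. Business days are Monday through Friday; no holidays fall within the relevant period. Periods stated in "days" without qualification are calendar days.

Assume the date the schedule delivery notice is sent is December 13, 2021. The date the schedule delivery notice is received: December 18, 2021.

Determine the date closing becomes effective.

Adding 79 calendar days to December 13, 2021 gives March 2, 2022, which is the last day of the review period.
The last day of the objection period: March 2, 2022 + 94 days = June 4, 2022.
From Saturday, June 4, 2022, 12 business days (Jun 6, Jun 7, Jun 8, Jun 9, …, Jun 17, Jun 20, Jun 21, skipping weekends) brings us to Tuesday, June 21, 2022, which is the date closing becomes effective.

June 21, 2022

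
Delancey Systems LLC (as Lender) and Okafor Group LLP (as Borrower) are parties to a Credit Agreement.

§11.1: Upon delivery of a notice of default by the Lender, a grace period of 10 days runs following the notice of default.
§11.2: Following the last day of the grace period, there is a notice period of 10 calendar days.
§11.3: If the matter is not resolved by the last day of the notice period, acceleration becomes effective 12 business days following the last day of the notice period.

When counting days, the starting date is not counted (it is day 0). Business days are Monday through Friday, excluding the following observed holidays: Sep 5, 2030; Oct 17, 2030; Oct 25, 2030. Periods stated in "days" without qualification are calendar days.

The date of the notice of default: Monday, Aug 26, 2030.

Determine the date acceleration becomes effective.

The last day of the grace period: Aug 26, 2030 + 10 days = Sep 5, 2030.
The last day of the notice period: Sep 5, 2030 + 10 days = Sep 15, 2030.
From Sunday, Sep 15, 2030, 12 business days (Sep 16, Sep 17, Sep 18, Sep 19, …, Sep 27, Sep 30, Oct 1, skipping weekends) brings us to Tuesday, Oct 1, 2030, which is the date acceleration becomes effective.

Oct 1, 2030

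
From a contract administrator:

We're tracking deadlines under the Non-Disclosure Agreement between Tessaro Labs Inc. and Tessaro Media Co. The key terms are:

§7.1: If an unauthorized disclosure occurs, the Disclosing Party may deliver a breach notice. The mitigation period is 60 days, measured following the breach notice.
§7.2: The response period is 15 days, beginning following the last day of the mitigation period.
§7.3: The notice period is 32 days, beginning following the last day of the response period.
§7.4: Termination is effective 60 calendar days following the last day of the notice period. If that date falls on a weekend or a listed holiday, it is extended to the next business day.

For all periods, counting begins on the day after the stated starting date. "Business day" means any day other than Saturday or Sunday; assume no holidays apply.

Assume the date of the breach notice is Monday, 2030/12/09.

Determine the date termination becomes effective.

2031/05/26

The last day of the mitigation period: 2030/12/09 + 60 days = 2031/02/07.
The last day of the response period: 2031/02/07 + 15 days = 2031/02/22.
Adding 32 calendar days to 2031/02/22 gives 2031/03/26, which is the last day of the notice period.
The date termination becomes effective: 60 calendar days after 2031/03/26 is 2031/05/25. That falls on a Sunday, so it rolls to the next business day, Monday, 2031/05/26.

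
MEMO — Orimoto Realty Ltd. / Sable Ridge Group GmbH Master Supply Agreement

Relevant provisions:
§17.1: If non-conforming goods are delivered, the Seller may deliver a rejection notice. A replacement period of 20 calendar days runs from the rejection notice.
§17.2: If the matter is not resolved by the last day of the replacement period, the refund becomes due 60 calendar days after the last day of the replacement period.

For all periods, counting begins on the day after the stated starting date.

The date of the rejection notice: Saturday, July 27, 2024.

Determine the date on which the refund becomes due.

October 15, 2024

Adding 20 calendar days to July 27, 2024 gives August 16, 2024, which is the last day of the replacement period.
The date on which the refund becomes due: 60 calendar days after August 16, 2024 is October 15, 2024.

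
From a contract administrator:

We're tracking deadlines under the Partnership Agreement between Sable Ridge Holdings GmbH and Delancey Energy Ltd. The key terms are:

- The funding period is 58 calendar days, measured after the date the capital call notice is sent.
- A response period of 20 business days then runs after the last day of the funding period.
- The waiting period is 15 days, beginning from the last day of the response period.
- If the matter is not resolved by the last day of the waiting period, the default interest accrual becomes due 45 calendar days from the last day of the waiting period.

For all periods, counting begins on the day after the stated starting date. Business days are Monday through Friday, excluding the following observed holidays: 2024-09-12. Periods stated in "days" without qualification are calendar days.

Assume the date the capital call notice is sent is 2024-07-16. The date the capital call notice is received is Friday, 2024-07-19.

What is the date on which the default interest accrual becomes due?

The last day of the funding period: 58 calendar days after 2024-07-16 is 2024-09-12.
The last day of the response period: counting 20 business days from Thursday, 2024-09-12 (Sep 13, Sep 16, Sep 17, Sep 18, …, Oct 8, Oct 9, Oct 10, skipping weekends) reaches Thursday, 2024-10-10.
Adding 15 calendar days to 2024-10-10 gives 2024-10-25, which is the last day of the waiting period.
The date on which the default interest accrual becomes due: 2024-10-25 + 45 days = 2024-12-09.

2024-12-09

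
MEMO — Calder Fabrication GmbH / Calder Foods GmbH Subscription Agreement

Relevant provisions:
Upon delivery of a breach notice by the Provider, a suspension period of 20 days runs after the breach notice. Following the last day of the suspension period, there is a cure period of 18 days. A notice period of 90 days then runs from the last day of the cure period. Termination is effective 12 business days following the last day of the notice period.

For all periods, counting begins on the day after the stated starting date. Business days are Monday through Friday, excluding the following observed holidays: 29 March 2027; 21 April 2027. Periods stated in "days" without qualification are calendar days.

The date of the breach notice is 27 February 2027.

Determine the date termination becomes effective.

Adding 20 calendar days to 27 February 2027 gives 19 March 2027, which is the last day of the suspension period.
Adding 18 calendar days to 19 March 2027 gives 6 April 2027, which is the last day of the cure period.
The last day of the notice period: 6 April 2027 + 90 days = 5 July 2027.
The date termination becomes effective: counting 12 business days from Monday, 5 July 2027 (Jul 6, Jul 7, Jul 8, Jul 9, …, Jul 19, Jul 20, Jul 21, skipping weekends) reaches Wednesday, 21 July 2027.

21 July 2027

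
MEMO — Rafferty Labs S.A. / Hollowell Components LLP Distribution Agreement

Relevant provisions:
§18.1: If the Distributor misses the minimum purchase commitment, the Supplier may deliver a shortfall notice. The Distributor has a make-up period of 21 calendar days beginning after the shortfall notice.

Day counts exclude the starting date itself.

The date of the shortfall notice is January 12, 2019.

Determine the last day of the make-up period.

February 2, 2019

Adding 21 calendar days to January 12, 2019 gives February 2, 2019, which is the last day of the make-up period.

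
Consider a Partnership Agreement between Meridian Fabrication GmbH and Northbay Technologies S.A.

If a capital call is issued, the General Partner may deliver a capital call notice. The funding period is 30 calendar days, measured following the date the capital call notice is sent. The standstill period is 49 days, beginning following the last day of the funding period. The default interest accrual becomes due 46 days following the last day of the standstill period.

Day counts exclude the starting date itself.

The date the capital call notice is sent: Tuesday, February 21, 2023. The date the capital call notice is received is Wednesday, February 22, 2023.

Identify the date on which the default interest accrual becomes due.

June 26, 2023

Adding 30 calendar days to February 21, 2023 gives March 23, 2023, which is the last day of the funding period.
The last day of the standstill period: 49 calendar days after March 23, 2023 is May 11, 2023.
The date on which the default interest accrual becomes due: May 11, 2023 + 46 days = June 26, 2023.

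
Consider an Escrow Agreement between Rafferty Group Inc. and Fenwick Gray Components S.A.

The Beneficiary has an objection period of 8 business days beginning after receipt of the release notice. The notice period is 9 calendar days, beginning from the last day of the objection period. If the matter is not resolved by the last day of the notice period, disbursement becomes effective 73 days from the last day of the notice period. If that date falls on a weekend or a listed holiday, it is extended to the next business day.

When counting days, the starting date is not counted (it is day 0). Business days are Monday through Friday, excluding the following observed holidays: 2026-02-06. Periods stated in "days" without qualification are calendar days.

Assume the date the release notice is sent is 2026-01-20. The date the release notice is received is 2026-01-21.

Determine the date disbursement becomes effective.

From Wednesday, 2026-01-21, 8 business days (Jan 22, Jan 23, Jan 26, Jan 27, Jan 28, Jan 29, Jan 30, Feb 2, skipping weekends) brings us to Monday, 2026-02-02, which is the last day of the objection period.
The last day of the notice period: 2026-02-02 + 9 days = 2026-02-11.
Adding 73 calendar days to 2026-02-11 gives 2026-04-25, which is the date disbursement becomes effective. That falls on a Saturday, so it rolls to the next business day, Monday, 2026-04-27.

2026-04-27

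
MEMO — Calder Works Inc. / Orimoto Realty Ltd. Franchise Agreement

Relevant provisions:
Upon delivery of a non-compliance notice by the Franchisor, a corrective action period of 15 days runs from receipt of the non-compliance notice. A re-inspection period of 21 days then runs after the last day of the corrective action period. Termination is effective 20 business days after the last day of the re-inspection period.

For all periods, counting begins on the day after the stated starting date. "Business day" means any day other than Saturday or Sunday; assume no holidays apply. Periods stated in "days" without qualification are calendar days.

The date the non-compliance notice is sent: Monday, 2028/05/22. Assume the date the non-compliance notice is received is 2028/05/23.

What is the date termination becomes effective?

2028/07/26

The last day of the corrective action period: 2028/05/23 + 15 days = 2028/06/07.
The last day of the re-inspection period: 2028/06/07 + 21 days = 2028/06/28.
The date termination becomes effective: counting 20 business days from Wednesday, 2028/06/28 (Jun 29, Jun 30, Jul 3, Jul 4, …, Jul 24, Jul 25, Jul 26, skipping weekends) reaches Wednesday, 2028/07/26.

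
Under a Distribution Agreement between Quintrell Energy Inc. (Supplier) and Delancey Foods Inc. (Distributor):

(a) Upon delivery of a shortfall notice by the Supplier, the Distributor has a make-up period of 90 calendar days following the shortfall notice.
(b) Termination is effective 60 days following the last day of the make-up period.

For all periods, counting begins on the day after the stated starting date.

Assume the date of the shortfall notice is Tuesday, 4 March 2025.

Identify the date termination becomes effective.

1 August 2025

The last day of the make-up period: 4 March 2025 + 90 days = 2 June 2025.
The date termination becomes effective: 60 calendar days after 2 June 2025 is 1 August 2025.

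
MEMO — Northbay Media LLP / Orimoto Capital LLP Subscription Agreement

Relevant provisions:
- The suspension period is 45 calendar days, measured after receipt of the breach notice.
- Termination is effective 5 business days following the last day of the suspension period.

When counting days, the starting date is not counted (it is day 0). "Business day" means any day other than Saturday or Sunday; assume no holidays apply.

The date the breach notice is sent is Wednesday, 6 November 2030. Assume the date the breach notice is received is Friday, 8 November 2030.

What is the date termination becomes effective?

The last day of the suspension period: 45 calendar days after 8 November 2030 is 23 December 2030.
From Monday, 23 December 2030, 5 business days (Dec 24, Dec 25, Dec 26, Dec 27, Dec 30, skipping weekends) brings us to Monday, 30 December 2030, which is the date termination becomes effective.

30 December 2030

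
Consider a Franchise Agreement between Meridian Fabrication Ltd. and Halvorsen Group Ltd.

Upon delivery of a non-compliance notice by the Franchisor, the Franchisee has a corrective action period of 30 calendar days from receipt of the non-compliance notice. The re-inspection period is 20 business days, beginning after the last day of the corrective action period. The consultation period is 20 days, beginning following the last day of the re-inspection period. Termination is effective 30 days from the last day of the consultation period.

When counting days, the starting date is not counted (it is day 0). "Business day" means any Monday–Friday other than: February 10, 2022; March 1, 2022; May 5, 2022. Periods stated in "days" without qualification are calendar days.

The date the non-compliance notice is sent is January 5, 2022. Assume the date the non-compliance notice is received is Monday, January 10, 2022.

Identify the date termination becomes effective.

Adding 30 calendar days to January 10, 2022 gives February 9, 2022, which is the last day of the corrective action period.
The last day of the re-inspection period: 20 business days after Wednesday, February 9, 2022, skipping weekends and the listed holidays on Feb 10, Mar 1 — Feb 11, Feb 14, Feb 15, Feb 16, …, Mar 9, Mar 10, Mar 11 — lands on Friday, March 11, 2022.
Adding 20 calendar days to March 11, 2022 gives March 31, 2022, which is the last day of the consultation period.
The date termination becomes effective: 30 calendar days after March 31, 2022 is April 30, 2022.

April 30, 2022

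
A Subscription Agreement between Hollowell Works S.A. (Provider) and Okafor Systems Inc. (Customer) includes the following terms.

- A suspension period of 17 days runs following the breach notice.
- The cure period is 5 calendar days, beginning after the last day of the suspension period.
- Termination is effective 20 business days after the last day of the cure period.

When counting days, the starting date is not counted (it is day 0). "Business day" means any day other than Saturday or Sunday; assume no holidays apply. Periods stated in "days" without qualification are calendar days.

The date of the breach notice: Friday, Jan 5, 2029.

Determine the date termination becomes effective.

Adding 17 calendar days to Jan 5, 2029 gives Jan 22, 2029, which is the last day of the suspension period.
The last day of the cure period: 5 calendar days after Jan 22, 2029 is Jan 27, 2029.
The date termination becomes effective: 20 business days after Saturday, Jan 27, 2029, skipping weekends — Jan 29, Jan 30, Jan 31, Feb 1, …, Feb 21, Feb 22, Feb 23 — lands on Friday, Feb 23, 2029.

Feb 23, 2029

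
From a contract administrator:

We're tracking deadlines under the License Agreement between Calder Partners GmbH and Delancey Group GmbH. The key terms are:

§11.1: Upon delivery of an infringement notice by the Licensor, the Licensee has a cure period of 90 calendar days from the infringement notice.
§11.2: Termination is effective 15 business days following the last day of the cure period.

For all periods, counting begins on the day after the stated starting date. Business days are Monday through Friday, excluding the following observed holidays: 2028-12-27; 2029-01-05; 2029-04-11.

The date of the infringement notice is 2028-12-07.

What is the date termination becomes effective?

2029-03-28

The last day of the cure period: 2028-12-07 + 90 days = 2029-03-07.
From Wednesday, 2029-03-07, 15 business days (Mar 8, Mar 9, Mar 12, Mar 13, …, Mar 26, Mar 27, Mar 28, skipping weekends) brings us to Wednesday, 2029-03-28, which is the date termination becomes effective.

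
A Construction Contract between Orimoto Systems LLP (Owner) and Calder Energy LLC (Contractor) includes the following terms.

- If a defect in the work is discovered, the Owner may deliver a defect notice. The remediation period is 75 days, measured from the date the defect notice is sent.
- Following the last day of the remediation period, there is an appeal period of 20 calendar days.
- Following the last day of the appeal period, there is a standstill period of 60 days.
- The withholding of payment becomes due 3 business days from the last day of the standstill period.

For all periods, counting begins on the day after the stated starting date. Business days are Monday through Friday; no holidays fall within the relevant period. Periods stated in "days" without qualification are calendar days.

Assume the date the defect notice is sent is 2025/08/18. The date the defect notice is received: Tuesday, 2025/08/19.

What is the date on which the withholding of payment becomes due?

2026/01/23

The last day of the remediation period: 75 calendar days after 2025/08/18 is 2025/11/01.
Adding 20 calendar days to 2025/11/01 gives 2025/11/21, which is the last day of the appeal period.
The last day of the standstill period: 60 calendar days after 2025/11/21 is 2026/01/20.
From Tuesday, 2026/01/20, 3 business days (Jan 21, Jan 22, Jan 23, skipping weekends) brings us to Friday, 2026/01/23, which is the date on which the withholding of payment becomes due.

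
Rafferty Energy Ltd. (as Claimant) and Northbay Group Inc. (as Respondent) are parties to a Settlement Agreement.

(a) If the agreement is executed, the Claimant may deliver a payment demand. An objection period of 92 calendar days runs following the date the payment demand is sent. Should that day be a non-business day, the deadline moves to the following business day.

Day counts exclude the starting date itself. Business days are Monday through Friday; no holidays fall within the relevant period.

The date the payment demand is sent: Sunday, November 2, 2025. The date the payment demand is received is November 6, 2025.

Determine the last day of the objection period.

February 2, 2026

Adding 92 calendar days to November 2, 2025 gives February 2, 2026, which is the last day of the objection period. February 2, 2026 is a Monday, so no roll-forward applies.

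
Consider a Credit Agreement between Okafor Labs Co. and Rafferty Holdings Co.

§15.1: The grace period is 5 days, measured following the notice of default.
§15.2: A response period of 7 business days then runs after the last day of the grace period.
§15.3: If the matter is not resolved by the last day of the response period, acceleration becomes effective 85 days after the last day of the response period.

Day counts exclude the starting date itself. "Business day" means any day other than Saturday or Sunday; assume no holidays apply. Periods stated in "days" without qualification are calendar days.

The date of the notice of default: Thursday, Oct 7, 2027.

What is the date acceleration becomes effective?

Jan 14, 2028

The last day of the grace period: Oct 7, 2027 + 5 days = Oct 12, 2027.
The last day of the response period: 7 business days after Tuesday, Oct 12, 2027, skipping weekends — Oct 13, Oct 14, Oct 15, Oct 18, Oct 19, Oct 20, Oct 21 — lands on Thursday, Oct 21, 2027.
Adding 85 calendar days to Oct 21, 2027 gives Jan 14, 2028, which is the date acceleration becomes effective.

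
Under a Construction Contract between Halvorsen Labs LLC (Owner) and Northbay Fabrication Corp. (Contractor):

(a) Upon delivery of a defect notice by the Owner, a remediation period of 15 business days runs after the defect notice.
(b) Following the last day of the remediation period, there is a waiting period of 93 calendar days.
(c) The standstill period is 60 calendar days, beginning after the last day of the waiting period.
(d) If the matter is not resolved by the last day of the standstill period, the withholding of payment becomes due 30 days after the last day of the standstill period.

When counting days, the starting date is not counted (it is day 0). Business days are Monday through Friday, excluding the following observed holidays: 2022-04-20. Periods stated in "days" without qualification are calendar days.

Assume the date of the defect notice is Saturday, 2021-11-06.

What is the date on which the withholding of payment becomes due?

The last day of the remediation period: 15 business days after Saturday, 2021-11-06, skipping weekends — Nov 8, Nov 9, Nov 10, Nov 11, …, Nov 24, Nov 25, Nov 26 — lands on Friday, 2021-11-26.
The last day of the waiting period: 93 calendar days after 2021-11-26 is 2022-02-27.
The last day of the standstill period: 60 calendar days after 2022-02-27 is 2022-04-28.
Adding 30 calendar days to 2022-04-28 gives 2022-05-28, which is the date on which the withholding of payment becomes due.

2022-05-28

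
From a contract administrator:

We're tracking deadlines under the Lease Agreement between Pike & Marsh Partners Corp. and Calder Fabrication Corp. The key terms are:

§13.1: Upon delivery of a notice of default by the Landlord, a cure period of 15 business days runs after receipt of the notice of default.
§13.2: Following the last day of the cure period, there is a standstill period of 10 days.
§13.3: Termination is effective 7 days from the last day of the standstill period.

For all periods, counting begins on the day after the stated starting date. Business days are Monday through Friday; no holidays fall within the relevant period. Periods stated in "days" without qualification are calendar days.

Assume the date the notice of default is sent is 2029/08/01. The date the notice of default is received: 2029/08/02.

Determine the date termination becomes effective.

The last day of the cure period: 15 business days after Thursday, 2029/08/02, skipping weekends — Aug 3, Aug 6, Aug 7, Aug 8, …, Aug 21, Aug 22, Aug 23 — lands on Thursday, 2029/08/23.
The last day of the standstill period: 10 calendar days after 2029/08/23 is 2029/09/02.
The date termination becomes effective: 2029/09/02 + 7 days = 2029/09/09.

2029/09/09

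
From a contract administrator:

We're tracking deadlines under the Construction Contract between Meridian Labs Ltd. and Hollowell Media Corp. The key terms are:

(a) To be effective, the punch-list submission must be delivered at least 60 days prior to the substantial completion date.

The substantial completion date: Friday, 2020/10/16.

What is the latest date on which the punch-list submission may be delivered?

2020/10/16 minus 60 days is 2020/08/17.

2020/08/17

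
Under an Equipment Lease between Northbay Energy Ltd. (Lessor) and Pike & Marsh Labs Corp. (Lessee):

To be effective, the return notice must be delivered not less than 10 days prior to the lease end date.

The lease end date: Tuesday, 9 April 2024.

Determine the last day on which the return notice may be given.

9 April 2024 minus 10 days is 30 March 2024.

30 March 2024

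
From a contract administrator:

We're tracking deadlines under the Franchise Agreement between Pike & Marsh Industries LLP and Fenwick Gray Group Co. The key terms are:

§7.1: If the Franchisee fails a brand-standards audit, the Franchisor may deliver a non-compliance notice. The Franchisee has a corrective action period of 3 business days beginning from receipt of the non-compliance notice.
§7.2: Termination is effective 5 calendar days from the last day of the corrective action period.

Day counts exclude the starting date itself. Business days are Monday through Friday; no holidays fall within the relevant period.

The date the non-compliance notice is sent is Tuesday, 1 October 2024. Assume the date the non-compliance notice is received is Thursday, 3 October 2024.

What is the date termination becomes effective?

13 October 2024

From Thursday, 3 October 2024, 3 business days (Oct 4, Oct 7, Oct 8, skipping weekends) brings us to Tuesday, 8 October 2024, which is the last day of the corrective action period.
The date termination becomes effective: 8 October 2024 + 5 days = 13 October 2024.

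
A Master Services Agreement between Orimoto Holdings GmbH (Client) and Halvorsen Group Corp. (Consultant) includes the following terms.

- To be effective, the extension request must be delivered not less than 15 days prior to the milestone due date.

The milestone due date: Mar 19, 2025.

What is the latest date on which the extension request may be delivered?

Counting back 15 calendar days from Mar 19, 2025 gives Mar 4, 2025.

Mar 4, 2025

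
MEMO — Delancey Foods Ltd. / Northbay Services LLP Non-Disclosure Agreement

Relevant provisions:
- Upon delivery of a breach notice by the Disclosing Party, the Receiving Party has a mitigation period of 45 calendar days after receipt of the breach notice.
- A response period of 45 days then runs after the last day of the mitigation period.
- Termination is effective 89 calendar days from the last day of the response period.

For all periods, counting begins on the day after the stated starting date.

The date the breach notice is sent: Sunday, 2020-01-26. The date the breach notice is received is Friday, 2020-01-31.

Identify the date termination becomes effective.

2020-07-28

The last day of the mitigation period: 2020-01-31 + 45 days = 2020-03-16.
Adding 45 calendar days to 2020-03-16 gives 2020-04-30, which is the last day of the response period.
Adding 89 calendar days to 2020-04-30 gives 2020-07-28, which is the date termination becomes effective.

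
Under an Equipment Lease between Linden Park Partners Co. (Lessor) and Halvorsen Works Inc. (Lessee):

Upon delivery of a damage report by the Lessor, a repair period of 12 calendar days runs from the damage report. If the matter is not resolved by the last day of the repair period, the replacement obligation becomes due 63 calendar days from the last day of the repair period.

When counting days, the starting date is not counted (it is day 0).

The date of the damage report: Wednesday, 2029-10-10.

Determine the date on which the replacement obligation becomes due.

2029-12-24

Adding 12 calendar days to 2029-10-10 gives 2029-10-22, which is the last day of the repair period.
The date on which the replacement obligation becomes due: 63 calendar days after 2029-10-22 is 2029-12-24.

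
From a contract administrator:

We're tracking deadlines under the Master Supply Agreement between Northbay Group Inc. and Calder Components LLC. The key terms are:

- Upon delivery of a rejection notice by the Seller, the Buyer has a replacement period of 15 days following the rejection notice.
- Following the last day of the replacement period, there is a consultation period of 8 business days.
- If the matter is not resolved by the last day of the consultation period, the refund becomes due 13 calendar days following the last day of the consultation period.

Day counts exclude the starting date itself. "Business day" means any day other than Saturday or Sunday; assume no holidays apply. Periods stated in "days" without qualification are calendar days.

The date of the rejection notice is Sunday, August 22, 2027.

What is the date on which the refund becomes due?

September 29, 2027

The last day of the replacement period: 15 calendar days after August 22, 2027 is September 6, 2027.
The last day of the consultation period: 8 business days after Monday, September 6, 2027, skipping weekends — Sep 7, Sep 8, Sep 9, Sep 10, Sep 13, Sep 14, Sep 15, Sep 16 — lands on Thursday, September 16, 2027.
The date on which the refund becomes due: 13 calendar days after September 16, 2027 is September 29, 2027.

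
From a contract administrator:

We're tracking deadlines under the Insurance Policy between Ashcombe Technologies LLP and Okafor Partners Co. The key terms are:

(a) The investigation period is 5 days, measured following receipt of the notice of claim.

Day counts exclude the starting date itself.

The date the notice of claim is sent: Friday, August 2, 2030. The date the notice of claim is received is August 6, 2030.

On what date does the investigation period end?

August 11, 2030

Adding 5 calendar days to August 6, 2030 gives August 11, 2030, which is the last day of the investigation period.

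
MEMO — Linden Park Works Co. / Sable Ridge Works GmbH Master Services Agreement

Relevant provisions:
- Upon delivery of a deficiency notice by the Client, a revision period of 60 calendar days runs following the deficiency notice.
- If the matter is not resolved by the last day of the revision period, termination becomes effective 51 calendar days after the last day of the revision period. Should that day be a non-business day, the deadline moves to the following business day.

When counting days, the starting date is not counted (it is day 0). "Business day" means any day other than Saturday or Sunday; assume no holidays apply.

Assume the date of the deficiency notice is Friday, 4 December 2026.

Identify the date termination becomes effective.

25 March 2027

Adding 60 calendar days to 4 December 2026 gives 2 February 2027, which is the last day of the revision period.
The date termination becomes effective: 2 February 2027 + 51 days = 25 March 2027. 25 March 2027 is a Thursday, so no roll-forward applies.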